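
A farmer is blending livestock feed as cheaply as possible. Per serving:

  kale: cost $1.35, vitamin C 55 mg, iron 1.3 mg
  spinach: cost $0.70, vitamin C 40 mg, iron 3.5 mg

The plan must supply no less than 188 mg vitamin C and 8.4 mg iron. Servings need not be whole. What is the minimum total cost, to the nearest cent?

Minimising a linear cost over {vitamin C ≥ 188, iron ≥ 8.4, servings ≥ 0} — the optimum is at a vertex, using one or two foods.
kale only: max(188/55, 8.4/1.3) = 6.462 servings → $8.72.
spinach only: max(188/40, 8.4/3.5) = 4.7 servings → $3.29.
kale + spinach with both tight: 2.292 servings and 1.549 servings → $4.18.
So the least-cost plan costs $3.29.

$3.29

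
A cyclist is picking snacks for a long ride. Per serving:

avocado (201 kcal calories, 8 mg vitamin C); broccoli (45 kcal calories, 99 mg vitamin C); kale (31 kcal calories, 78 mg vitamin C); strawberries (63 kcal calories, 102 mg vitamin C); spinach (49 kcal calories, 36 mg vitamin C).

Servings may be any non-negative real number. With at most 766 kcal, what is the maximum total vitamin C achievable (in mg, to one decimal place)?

Vitamin C per kcal: kale 2.516, broccoli 2.2, strawberries 1.619, spinach 0.7347, avocado 0.0398.
With no serving limits, spend the whole calories allowance on kale: 766 kcal / 31 kcal × 78 mg = 1927.4 mg.

1927.4 mg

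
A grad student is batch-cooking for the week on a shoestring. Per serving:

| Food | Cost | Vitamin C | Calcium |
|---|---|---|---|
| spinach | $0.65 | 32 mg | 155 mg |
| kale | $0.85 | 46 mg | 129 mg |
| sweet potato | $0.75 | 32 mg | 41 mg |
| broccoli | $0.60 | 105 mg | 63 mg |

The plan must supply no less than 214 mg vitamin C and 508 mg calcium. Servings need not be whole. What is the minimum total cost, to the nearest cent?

Minimising a linear cost over {vitamin C ≥ 214, calcium ≥ 508, servings ≥ 0} — the optimum is at a vertex, using one or two foods.
spinach only: max(214/32, 508/155) = 6.688 servings → $4.35.
kale only: max(214/46, 508/129) = 4.652 servings → $3.95.
sweet potato only: max(214/32, 508/41) = 12.39 servings → $9.29.
broccoli only: max(214/105, 508/63) = 8.063 servings → $4.84.
spinach + kale with both targets exact would need a negative amount; discard.
spinach + sweet potato with both tight: 2.051 servings and 4.637 servings → $4.81.
spinach + broccoli with both tight: 2.795 servings and 1.186 servings → $2.53.
kale + sweet potato with both tight: 3.337 servings and 1.89 servings → $4.25.
kale + broccoli with both tight: 3.744 servings and 0.398 servings → $3.42.
sweet potato + broccoli: the both-tight solution has a negative serving — not a feasible corner.
The minimum over all feasible corners is $2.53.

$2.53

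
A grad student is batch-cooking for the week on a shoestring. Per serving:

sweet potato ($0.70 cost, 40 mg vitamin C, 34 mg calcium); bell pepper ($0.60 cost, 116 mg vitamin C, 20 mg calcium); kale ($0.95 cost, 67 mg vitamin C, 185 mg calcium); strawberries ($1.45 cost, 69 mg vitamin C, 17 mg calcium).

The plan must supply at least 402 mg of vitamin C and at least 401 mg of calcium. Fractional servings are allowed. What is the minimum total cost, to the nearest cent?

This is a tiny linear program; its minimum lies at a vertex of the feasible set. List the vertices and price them.
sweet potato only: max(402/40, 401/34) = 11.79 servings → $8.26.
bell pepper only: max(402/116, 401/20) = 20.05 servings → $12.03.
kale only: max(402/67, 401/185) = 6 servings → $5.70.
strawberries only: max(402/69, 401/17) = 23.59 servings → $34.20.
sweet potato + bell pepper: the both-tight solution has a negative serving — not a feasible corner.
sweet potato + kale with both tight: 9.274 servings and 0.4631 servings → $6.93.
sweet potato + strawberries: intersection lies outside the first quadrant.
bell pepper + kale with both tight: 2.361 servings and 1.912 servings → $3.23.
bell pepper + strawberries: the both-tight solution has a negative serving — not a feasible corner.
kale + strawberries with both tight: 1.792 servings and 4.086 servings → $7.63.
The minimum over all feasible corners is $3.23.

$3.23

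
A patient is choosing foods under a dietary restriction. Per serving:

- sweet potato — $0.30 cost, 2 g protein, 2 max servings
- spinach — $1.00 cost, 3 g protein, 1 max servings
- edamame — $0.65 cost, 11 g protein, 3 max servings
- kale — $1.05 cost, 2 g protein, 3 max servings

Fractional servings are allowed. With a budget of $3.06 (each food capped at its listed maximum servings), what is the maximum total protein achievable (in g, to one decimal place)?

38.5 g

Protein per dollar: edamame 16.92, sweet potato 6.667, spinach 3, kale 1.905.
Take 3 servings of edamame: spends $1.95, +33.0 g protein (running total 33.0 g).
Take 2 servings of sweet potato: spends $0.60, +4.0 g protein (running total 37.0 g).
Take 0.51 servings of spinach: spends $0.51, +1.5 g protein (running total 38.5 g).
Filling greedily by protein-per-dollar is optimal for one linear limit, giving 38.5 g.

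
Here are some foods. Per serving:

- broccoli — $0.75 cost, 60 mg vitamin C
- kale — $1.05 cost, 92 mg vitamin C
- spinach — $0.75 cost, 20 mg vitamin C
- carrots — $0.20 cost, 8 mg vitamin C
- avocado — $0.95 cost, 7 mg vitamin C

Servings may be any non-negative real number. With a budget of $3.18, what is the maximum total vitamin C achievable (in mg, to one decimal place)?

Vitamin C per dollar: kale 87.62, broccoli 80, carrots 40, spinach 26.67, avocado 7.368.
With no serving limits, spend the whole cost allowance on kale: $3.18 / $1.05 × 92 mg = 278.6 mg.

278.6 mg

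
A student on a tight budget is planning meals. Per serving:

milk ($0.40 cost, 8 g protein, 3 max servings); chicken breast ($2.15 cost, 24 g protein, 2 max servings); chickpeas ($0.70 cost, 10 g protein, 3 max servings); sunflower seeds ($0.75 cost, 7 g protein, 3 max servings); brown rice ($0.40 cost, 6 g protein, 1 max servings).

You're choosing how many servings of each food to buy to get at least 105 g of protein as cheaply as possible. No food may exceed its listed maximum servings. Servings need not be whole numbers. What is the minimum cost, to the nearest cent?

$7.73

Cost per g of protein: milk $0.0500, brown rice $0.0667, chickpeas $0.0700, chicken breast $0.0896, sunflower seeds $0.1071.
Take 3 servings of milk: +24.0 g protein for $1.20 (total $1.20, still need 81.0 g).
Take 1 serving of brown rice: +6.0 g protein for $0.40 (total $1.60, still need 75.0 g).
Take 3 servings of chickpeas: +30.0 g protein for $2.10 (total $3.70, still need 45.0 g).
Take 1.875 servings of chicken breast: +45.0 g protein for $4.03 (total $7.73, still need 0.0 g).
Greedy by cheapest-per-g is optimal for a single linear constraint, so the minimum cost is $7.73.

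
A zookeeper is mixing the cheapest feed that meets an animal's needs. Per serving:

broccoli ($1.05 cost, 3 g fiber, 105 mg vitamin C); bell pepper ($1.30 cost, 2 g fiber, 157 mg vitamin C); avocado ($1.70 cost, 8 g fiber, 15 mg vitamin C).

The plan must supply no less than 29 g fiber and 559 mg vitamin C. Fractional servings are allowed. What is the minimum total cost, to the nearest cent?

broccoli only: max(29/3, 559/105) = 9.667 servings → $10.15.
bell pepper only: max(29/2, 559/157) = 14.5 servings → $18.85.
avocado only: max(29/8, 559/15) = 37.27 servings → $63.35.
broccoli + bell pepper: the both-tight solution has a negative serving — not a feasible corner.
broccoli + avocado with both tight: 5.078 servings and 1.721 servings → $8.26.
bell pepper + avocado with both tight: 3.293 servings and 2.802 servings → $9.04.
Cheapest feasible corner: $8.26.

$8.26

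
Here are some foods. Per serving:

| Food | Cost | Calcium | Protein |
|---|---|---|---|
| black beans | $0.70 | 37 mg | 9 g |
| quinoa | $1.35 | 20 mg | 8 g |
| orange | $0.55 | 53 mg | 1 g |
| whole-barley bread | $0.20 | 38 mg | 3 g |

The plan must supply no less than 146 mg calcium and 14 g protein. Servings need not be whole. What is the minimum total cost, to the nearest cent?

Two binding constraints pin down two serving amounts, so the optimal mix uses at most two foods. The candidates are each food alone (scaled to the tighter of calcium/protein) and each pair with both constraints tight.
black beans only: max(146/37, 14/9) = 3.946 servings → $2.76.
quinoa only: max(146/20, 14/8) = 7.3 servings → $9.86.
orange only: max(146/53, 14/1) = 14 servings → $7.70.
whole-barley bread only: max(146/38, 14/3) = 4.667 servings → $0.93.
black beans + quinoa: intersection lies outside the first quadrant.
black beans + orange with both tight: 1.355 servings and 1.809 servings → $1.94.
black beans + whole-barley bread with both tight: 0.4069 servings and 3.446 servings → $0.97.
quinoa + orange with both tight: 1.475 servings and 2.198 servings → $3.20.
quinoa + whole-barley bread with both tight: 0.3852 servings and 3.639 servings → $1.25.
orange + whole-barley bread: the both-tight solution has a negative serving — not a feasible corner.
The minimum over all feasible corners is $0.93.

$0.93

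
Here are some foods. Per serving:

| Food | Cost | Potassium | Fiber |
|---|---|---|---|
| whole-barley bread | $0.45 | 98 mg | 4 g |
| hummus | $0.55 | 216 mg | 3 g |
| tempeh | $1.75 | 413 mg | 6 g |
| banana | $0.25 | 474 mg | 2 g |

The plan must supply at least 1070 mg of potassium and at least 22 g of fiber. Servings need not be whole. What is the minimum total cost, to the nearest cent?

Two binding constraints pin down two serving amounts, so the optimal mix uses at most two foods. The candidates are each food alone (scaled to the tighter of potassium/fiber) and each pair with both constraints tight.
whole-barley bread only: max(1070/98, 22/4) = 10.92 servings → $4.91.
hummus only: max(1070/216, 22/3) = 7.333 servings → $4.03.
tempeh only: max(1070/413, 22/6) = 3.667 servings → $6.42.
banana only: max(1070/474, 22/2) = 11 servings → $2.75.
whole-barley bread + hummus with both tight: 2.705 servings and 3.726 servings → $3.27.
whole-barley bread + tempeh with both tight: 2.506 servings and 1.996 servings → $4.62.
whole-barley bread + banana with both tight: 4.875 servings and 1.249 servings → $2.51.
hummus + tempeh: intersection lies outside the first quadrant.
hummus + banana: intersection lies outside the first quadrant.
tempeh + banana: intersection lies outside the first quadrant.
Cheapest feasible corner: $2.51.

$2.51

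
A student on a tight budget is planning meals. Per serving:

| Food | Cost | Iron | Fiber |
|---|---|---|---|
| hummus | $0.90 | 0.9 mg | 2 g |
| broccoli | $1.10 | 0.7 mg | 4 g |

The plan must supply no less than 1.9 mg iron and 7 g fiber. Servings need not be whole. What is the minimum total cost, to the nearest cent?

$2.35

hummus only: max(1.9/0.9, 7/2) = 3.5 servings → $3.15.
broccoli only: max(1.9/0.7, 7/4) = 2.714 servings → $2.99.
hummus + broccoli with both tight: 1.227 servings and 1.136 servings → $2.35.
The minimum over all feasible corners is $2.35.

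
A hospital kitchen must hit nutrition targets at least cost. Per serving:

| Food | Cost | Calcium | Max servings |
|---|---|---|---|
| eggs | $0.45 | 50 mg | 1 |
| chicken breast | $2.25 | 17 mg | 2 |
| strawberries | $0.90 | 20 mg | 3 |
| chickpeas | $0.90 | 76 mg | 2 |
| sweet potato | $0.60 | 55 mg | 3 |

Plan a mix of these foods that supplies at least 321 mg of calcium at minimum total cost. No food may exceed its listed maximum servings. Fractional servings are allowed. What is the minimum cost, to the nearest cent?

$3.51

Cost per mg of calcium: eggs $0.0090, sweet potato $0.0109, chickpeas $0.0118, strawberries $0.0450, chicken breast $0.1324.
Take 1 serving of eggs: +50.0 mg calcium for $0.45 (total $0.45, still need 271.0 mg).
Take 3 servings of sweet potato: +165.0 mg calcium for $1.80 (total $2.25, still need 106.0 mg).
Take 1.395 servings of chickpeas: +106.0 mg calcium for $1.26 (total $3.51, still need 0.0 mg).
Filling from the cheapest source first is optimal under one linear minimum: $3.51.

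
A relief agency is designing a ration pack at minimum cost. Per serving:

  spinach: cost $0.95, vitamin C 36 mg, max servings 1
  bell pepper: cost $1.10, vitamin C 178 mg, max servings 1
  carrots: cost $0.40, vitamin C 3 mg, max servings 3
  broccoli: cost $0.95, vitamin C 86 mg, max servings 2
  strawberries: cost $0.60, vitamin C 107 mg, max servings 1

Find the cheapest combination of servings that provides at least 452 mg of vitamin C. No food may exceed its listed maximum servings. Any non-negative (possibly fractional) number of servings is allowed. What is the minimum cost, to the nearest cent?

$3.54

Cost per mg of vitamin C: strawberries $0.0056, bell pepper $0.0062, broccoli $0.0110, spinach $0.0264, carrots $0.1333.
Take 1 serving of strawberries: +107.0 mg vitamin C for $0.60 (total $0.60, still need 345.0 mg).
Take 1 serving of bell pepper: +178.0 mg vitamin C for $1.10 (total $1.70, still need 167.0 mg).
Take 1.942 servings of broccoli: +167.0 mg vitamin C for $1.84 (total $3.54, still need 0.0 mg).
Filling from the cheapest source first is optimal under one linear minimum: $3.54.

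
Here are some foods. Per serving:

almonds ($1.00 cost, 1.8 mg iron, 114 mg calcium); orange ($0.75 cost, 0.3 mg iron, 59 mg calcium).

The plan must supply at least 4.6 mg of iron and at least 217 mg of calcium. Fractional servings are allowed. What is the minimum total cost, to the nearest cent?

$2.56

Compare the cost at each extreme point of the feasible region.
almonds only: max(4.6/1.8, 217/114) = 2.556 servings → $2.56.
orange only: max(4.6/0.3, 217/59) = 15.33 servings → $11.50.
almonds + orange: the both-tight solution has a negative serving — not a feasible corner.
So the least-cost plan costs $2.56.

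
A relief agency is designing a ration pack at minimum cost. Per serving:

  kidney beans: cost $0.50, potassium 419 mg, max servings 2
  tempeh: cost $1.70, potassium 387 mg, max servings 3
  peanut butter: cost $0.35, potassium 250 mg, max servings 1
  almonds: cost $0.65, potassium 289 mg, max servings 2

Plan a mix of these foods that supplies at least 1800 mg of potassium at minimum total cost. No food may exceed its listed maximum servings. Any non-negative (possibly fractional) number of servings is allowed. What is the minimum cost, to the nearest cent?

Cost per mg of potassium: kidney beans $0.0012, peanut butter $0.0014, almonds $0.0022, tempeh $0.0044.
Take 2 servings of kidney beans: +838.0 mg potassium for $1.00 (total $1.00, still need 962.0 mg).
Take 1 serving of peanut butter: +250.0 mg potassium for $0.35 (total $1.35, still need 712.0 mg).
Take 2 servings of almonds: +578.0 mg potassium for $1.30 (total $2.65, still need 134.0 mg).
Take 0.3463 servings of tempeh: +134.0 mg potassium for $0.59 (total $3.24, still need 0.0 mg).
Greedy by cheapest-per-mg is optimal for a single linear constraint, so the minimum cost is $3.24.

$3.24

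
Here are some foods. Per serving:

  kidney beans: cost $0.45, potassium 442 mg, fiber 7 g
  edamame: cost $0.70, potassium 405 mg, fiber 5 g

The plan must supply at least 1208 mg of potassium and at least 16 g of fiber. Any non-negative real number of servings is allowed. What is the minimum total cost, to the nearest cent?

A basic optimal solution has at most two foods positive. Try each food alone and each pair with both targets met exactly.
kidney beans only: max(1208/442, 16/7) = 2.733 servings → $1.23.
edamame only: max(1208/405, 16/5) = 3.2 servings → $2.24.
kidney beans + edamame with both tight: 0.704 servings and 2.214 servings → $1.87.
Cheapest feasible corner: $1.23.

$1.23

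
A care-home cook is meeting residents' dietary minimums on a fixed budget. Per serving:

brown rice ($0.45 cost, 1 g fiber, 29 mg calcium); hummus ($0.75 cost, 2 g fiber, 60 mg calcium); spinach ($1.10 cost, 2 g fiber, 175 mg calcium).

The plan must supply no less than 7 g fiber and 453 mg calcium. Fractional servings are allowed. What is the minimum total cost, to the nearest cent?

With two linear requirements the optimum uses one or two foods; enumerate the corners.
brown rice only: max(7/1, 453/29) = 15.62 servings → $7.03.
hummus only: max(7/2, 453/60) = 7.55 servings → $5.66.
spinach only: max(7/2, 453/175) = 3.5 servings → $3.85.
brown rice + hummus with both targets exact would need a negative amount; discard.
brown rice + spinach with both tight: 2.726 servings and 2.137 servings → $3.58.
hummus + spinach with both tight: 1.387 servings and 2.113 servings → $3.36.
So the least-cost plan costs $3.36.

$3.36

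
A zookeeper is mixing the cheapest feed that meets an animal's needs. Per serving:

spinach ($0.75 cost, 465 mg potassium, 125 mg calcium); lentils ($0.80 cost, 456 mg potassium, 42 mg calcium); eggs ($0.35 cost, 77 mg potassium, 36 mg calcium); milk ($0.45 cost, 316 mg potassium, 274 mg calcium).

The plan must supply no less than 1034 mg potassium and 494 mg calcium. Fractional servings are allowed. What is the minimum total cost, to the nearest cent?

Minimising a linear cost over {potassium ≥ 1034, calcium ≥ 494, servings ≥ 0} — the optimum is at a vertex, using one or two foods.
spinach only: max(1034/465, 494/125) = 3.952 servings → $2.96.
lentils only: max(1034/456, 494/42) = 11.76 servings → $9.41.
eggs only: max(1034/77, 494/36) = 13.72 servings → $4.80.
milk only: max(1034/316, 494/274) = 3.272 servings → $1.47.
spinach + lentils: intersection lies outside the first quadrant.
spinach + eggs: intersection lies outside the first quadrant.
spinach + milk with both tight: 1.447 servings and 1.143 servings → $1.60.
lentils + eggs with both targets exact would need a negative amount; discard.
lentils + milk with both tight: 1.139 servings and 1.628 servings → $1.64.
eggs + milk with both tight: 13.08 servings and 0.08373 servings → $4.62.
The minimum over all feasible corners is $1.47.

$1.47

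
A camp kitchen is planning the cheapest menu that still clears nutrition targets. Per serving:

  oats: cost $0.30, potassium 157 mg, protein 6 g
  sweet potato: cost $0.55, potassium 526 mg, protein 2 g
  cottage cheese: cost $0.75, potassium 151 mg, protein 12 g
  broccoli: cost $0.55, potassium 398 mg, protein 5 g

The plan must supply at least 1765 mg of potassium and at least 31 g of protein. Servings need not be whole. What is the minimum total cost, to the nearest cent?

$2.46

oats only: max(1765/157, 31/6) = 11.24 servings → $3.37.
sweet potato only: max(1765/526, 31/2) = 15.5 servings → $8.53.
cottage cheese only: max(1765/151, 31/12) = 11.69 servings → $8.77.
broccoli only: max(1765/398, 31/5) = 6.2 servings → $3.41.
oats + sweet potato with both tight: 4.495 servings and 2.014 servings → $2.46.
oats + cottage cheese: intersection lies outside the first quadrant.
oats + broccoli with both tight: 2.192 servings and 3.57 servings → $2.62.
sweet potato + cottage cheese with both tight: 2.745 servings and 2.126 servings → $3.10.
sweet potato + broccoli: intersection lies outside the first quadrant.
cottage cheese + broccoli with both tight: 0.8737 servings and 4.103 servings → $2.91.
Cheapest feasible corner: $2.46.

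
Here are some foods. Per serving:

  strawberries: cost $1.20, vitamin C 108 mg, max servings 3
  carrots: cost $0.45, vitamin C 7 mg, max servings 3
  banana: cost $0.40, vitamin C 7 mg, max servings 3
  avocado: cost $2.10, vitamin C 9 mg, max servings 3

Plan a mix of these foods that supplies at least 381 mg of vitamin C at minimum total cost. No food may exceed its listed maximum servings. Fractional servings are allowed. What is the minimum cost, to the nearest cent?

Cost per mg of vitamin C: strawberries $0.0111, banana $0.0571, carrots $0.0643, avocado $0.2333.
Take 3 servings of strawberries: +324.0 mg vitamin C for $3.60 (total $3.60, still need 57.0 mg).
Take 3 servings of banana: +21.0 mg vitamin C for $1.20 (total $4.80, still need 36.0 mg).
Take 3 servings of carrots: +21.0 mg vitamin C for $1.35 (total $6.15, still need 15.0 mg).
Take 1.667 servings of avocado: +15.0 mg vitamin C for $3.50 (total $9.65, still need 0.0 mg).
Greedy by cheapest-per-mg is optimal for a single linear constraint, so the minimum cost is $9.65.

$9.65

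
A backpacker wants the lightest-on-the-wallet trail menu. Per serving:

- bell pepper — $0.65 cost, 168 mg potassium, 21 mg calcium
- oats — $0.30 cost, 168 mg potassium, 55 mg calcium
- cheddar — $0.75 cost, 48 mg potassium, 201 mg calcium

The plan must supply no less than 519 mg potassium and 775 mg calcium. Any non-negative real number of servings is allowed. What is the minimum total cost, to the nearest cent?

Minimising a linear cost over {potassium ≥ 519, calcium ≥ 775, servings ≥ 0} — the optimum is at a vertex, using one or two foods.
bell pepper only: max(519/168, 775/21) = 36.9 servings → $23.99.
oats only: max(519/168, 775/55) = 14.09 servings → $4.23.
cheddar only: max(519/48, 775/201) = 10.81 servings → $8.11.
bell pepper + oats with both targets exact would need a negative amount; discard.
bell pepper + cheddar with both tight: 2.049 servings and 3.642 servings → $4.06.
oats + cheddar with both tight: 2.156 servings and 3.266 servings → $3.10.
The minimum over all feasible corners is $3.10.

$3.10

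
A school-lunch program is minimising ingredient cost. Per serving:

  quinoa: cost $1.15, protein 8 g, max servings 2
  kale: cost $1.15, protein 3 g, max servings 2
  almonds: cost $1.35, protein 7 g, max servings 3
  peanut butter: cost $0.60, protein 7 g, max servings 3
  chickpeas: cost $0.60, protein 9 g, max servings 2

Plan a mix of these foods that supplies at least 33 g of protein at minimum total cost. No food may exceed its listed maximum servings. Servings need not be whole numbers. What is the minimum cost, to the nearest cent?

Cost per g of protein: chickpeas $0.0667, peanut butter $0.0857, quinoa $0.1437, almonds $0.1929, kale $0.3833.
Take 2 servings of chickpeas: +18.0 g protein for $1.20 (total $1.20, still need 15.0 g).
Take 2.143 servings of peanut butter: +15.0 g protein for $1.29 (total $2.49, still need 0.0 g).
Greedy by cheapest-per-g is optimal for a single linear constraint, so the minimum cost is $2.49.

$2.49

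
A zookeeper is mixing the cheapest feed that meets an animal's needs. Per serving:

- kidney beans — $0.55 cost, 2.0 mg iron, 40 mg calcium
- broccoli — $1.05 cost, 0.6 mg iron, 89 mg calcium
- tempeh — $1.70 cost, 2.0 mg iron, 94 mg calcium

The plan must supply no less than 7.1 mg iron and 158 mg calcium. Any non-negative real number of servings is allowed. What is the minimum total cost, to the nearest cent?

Minimising a linear cost over {iron ≥ 7.1, calcium ≥ 158, servings ≥ 0} — the optimum is at a vertex, using one or two foods.
kidney beans only: max(7.1/2.0, 158/40) = 3.95 servings → $2.17.
broccoli only: max(7.1/0.6, 158/89) = 11.83 servings → $12.43.
tempeh only: max(7.1/2.0, 158/94) = 3.55 servings → $6.04.
kidney beans + broccoli with both tight: 3.488 servings and 0.2078 servings → $2.14.
kidney beans + tempeh with both tight: 3.254 servings and 0.2963 servings → $2.29.
broccoli + tempeh: intersection lies outside the first quadrant.
The minimum over all feasible corners is $2.14.

$2.14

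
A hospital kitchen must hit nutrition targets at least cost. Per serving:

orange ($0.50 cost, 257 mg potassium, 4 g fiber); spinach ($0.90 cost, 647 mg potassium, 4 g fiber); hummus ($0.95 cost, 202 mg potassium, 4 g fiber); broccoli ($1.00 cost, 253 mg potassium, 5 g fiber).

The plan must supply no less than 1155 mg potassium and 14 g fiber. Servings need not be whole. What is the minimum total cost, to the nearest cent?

The cheapest plan sits at a corner of the feasible region — with two constraints it uses at most two foods.
orange only: max(1155/257, 14/4) = 4.494 servings → $2.25.
spinach only: max(1155/647, 14/4) = 3.5 servings → $3.15.
hummus only: max(1155/202, 14/4) = 5.718 servings → $5.43.
broccoli only: max(1155/253, 14/5) = 4.565 servings → $4.57.
orange + spinach with both tight: 2.845 servings and 0.6551 servings → $2.01.
orange + hummus: the both-tight solution has a negative serving — not a feasible corner.
orange + broccoli: the both-tight solution has a negative serving — not a feasible corner.
spinach + hummus with both tight: 1.007 servings and 2.493 servings → $3.27.
spinach + broccoli with both tight: 1.004 servings and 1.996 servings → $2.90.
hummus + broccoli with both targets exact would need a negative amount; discard.
So the least-cost plan costs $2.01.

$2.01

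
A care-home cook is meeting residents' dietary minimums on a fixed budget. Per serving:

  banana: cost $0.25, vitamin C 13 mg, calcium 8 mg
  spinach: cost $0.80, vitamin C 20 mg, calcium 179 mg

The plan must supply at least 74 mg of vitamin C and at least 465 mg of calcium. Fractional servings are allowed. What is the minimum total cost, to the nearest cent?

banana only: max(74/13, 465/8) = 58.12 servings → $14.53.
spinach only: max(74/20, 465/179) = 3.7 servings → $2.96.
banana + spinach with both tight: 1.821 servings and 2.516 servings → $2.47.
So the least-cost plan costs $2.47.

$2.47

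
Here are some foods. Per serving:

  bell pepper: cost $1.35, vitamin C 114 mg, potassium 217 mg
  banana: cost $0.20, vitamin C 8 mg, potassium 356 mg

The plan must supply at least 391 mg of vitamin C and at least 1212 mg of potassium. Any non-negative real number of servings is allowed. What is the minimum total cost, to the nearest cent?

At the optimum either one food covers both requirements or two foods hit both targets exactly; no other combination can be cheaper.
bell pepper only: max(391/114, 1212/217) = 5.585 servings → $7.54.
banana only: max(391/8, 1212/356) = 48.88 servings → $9.78.
bell pepper + banana with both tight: 3.334 servings and 1.373 servings → $4.77.
The minimum over all feasible corners is $4.77.

$4.77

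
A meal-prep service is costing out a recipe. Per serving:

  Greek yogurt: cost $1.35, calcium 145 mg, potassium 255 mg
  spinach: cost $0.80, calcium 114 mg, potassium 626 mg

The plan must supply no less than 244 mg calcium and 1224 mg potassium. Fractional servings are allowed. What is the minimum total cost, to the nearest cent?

$1.71

Compare the cost at each extreme point of the feasible region.
Greek yogurt only: max(244/145, 1224/255) = 4.8 servings → $6.48.
spinach only: max(244/114, 1224/626) = 2.14 servings → $1.71.
Greek yogurt + spinach with both tight: 0.2141 servings and 1.868 servings → $1.78.
So the least-cost plan costs $1.71.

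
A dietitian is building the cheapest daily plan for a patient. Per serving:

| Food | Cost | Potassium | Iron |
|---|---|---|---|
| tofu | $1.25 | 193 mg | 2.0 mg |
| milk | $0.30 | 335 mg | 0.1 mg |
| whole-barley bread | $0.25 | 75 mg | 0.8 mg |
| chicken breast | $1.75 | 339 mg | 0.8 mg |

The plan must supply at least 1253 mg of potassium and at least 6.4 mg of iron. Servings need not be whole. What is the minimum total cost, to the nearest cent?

tofu only: max(1253/193, 6.4/2.0) = 6.492 servings → $8.12.
milk only: max(1253/335, 6.4/0.1) = 64 servings → $19.20.
whole-barley bread only: max(1253/75, 6.4/0.8) = 16.71 servings → $4.18.
chicken breast only: max(1253/339, 6.4/0.8) = 8 servings → $14.00.
tofu + milk with both tight: 3.102 servings and 1.953 servings → $4.46.
tofu + whole-barley bread: intersection lies outside the first quadrant.
tofu + chicken breast with both tight: 2.229 servings and 2.427 servings → $7.03.
milk + whole-barley bread with both tight: 2.005 servings and 7.749 servings → $2.54.
milk + chicken breast: intersection lies outside the first quadrant.
whole-barley bread + chicken breast with both tight: 5.527 servings and 2.473 servings → $5.71.
The minimum over all feasible corners is $2.54.

$2.54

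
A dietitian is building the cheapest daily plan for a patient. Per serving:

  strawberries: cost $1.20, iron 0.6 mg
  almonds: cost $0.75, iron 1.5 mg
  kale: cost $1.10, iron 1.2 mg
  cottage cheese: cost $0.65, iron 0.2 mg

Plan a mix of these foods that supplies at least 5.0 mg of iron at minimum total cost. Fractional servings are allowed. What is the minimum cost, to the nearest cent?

$2.50

Cost per mg of iron: almonds $0.5000, kale $0.9167, strawberries $2.0000, cottage cheese $3.2500.
With no serving limits, use only almonds: 5.0 mg / 1.5 mg = 3.333 servings × $0.75 = $2.50.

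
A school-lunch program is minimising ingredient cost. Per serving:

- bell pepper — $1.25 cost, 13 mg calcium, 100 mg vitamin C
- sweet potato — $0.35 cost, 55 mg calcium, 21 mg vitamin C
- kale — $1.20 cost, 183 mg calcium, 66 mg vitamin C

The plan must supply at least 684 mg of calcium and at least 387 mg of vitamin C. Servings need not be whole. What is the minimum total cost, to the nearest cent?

$5.90

Check every corner: each single food scaled to meet both minima, and each pair solved so both constraints bind.
bell pepper only: max(684/13, 387/100) = 52.62 servings → $65.77.
sweet potato only: max(684/55, 387/21) = 18.43 servings → $6.45.
kale only: max(684/183, 387/66) = 5.864 servings → $7.04.
bell pepper + sweet potato with both tight: 1.324 servings and 12.12 servings → $5.90.
bell pepper + kale with both tight: 1.472 servings and 3.633 servings → $6.20.
sweet potato + kale: the both-tight solution has a negative serving — not a feasible corner.
Cheapest feasible corner: $5.90.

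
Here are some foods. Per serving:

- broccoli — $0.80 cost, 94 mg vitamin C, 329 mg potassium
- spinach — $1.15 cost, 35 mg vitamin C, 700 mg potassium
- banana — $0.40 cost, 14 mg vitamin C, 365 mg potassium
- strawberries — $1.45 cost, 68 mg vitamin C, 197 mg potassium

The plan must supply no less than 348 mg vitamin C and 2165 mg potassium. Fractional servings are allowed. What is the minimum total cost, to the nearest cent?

Minimising a linear cost over {vitamin C ≥ 348, potassium ≥ 2165, servings ≥ 0} — the optimum is at a vertex, using one or two foods.
broccoli only: max(348/94, 2165/329) = 6.581 servings → $5.26.
spinach only: max(348/35, 2165/700) = 9.943 servings → $11.43.
banana only: max(348/14, 2165/365) = 24.86 servings → $9.94.
strawberries only: max(348/68, 2165/197) = 10.99 servings → $15.94.
broccoli + spinach with both tight: 3.092 servings and 1.64 servings → $4.36.
broccoli + banana with both tight: 3.256 servings and 2.997 servings → $3.80.
broccoli + strawberries: the both-tight solution has a negative serving — not a feasible corner.
spinach + banana: the both-tight solution has a negative serving — not a feasible corner.
spinach + strawberries with both tight: 1.933 servings and 4.123 servings → $8.20.
banana + strawberries with both tight: 3.566 servings and 4.384 servings → $7.78.
So the least-cost plan costs $3.80.

$3.80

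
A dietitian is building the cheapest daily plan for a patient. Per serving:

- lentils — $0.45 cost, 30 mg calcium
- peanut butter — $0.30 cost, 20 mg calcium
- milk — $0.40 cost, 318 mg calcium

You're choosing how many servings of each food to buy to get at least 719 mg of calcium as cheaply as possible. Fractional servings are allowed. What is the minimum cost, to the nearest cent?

Cost per mg of calcium: milk $0.0013, lentils $0.0150, peanut butter $0.0150.
With no serving limits, use only milk: 719 mg / 318 mg = 2.261 servings × $0.40 = $0.90.

$0.90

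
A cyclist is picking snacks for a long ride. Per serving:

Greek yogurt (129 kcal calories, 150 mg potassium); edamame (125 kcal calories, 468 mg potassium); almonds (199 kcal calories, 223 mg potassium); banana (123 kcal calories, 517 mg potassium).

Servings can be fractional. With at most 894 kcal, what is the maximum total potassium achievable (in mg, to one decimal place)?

Potassium per kcal: banana 4.203, edamame 3.744, Greek yogurt 1.163, almonds 1.121.
With no serving limits, spend the whole calories allowance on banana: 894 kcal / 123 kcal × 517 mg = 3757.7 mg.

3757.7 mg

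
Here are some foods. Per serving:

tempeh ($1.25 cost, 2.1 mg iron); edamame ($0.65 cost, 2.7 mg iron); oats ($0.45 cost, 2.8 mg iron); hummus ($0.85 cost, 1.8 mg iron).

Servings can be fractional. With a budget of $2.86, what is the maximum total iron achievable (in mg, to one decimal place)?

17.8 mg

Iron per dollar: oats 6.222, edamame 4.154, hummus 2.118, tempeh 1.68.
With no serving limits, spend the whole cost allowance on oats: $2.86 / $0.45 × 2.8 mg = 17.8 mg.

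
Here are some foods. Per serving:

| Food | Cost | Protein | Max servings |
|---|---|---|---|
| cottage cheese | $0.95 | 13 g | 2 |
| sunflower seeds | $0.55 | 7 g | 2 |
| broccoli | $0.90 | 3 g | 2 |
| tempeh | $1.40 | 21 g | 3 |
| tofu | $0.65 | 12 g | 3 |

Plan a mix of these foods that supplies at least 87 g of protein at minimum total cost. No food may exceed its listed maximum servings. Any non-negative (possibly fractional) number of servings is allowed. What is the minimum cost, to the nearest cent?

$5.35

Cost per g of protein: tofu $0.0542, tempeh $0.0667, cottage cheese $0.0731, sunflower seeds $0.0786, broccoli $0.3000.
Take 3 servings of tofu: +36.0 g protein for $1.95 (total $1.95, still need 51.0 g).
Take 2.429 servings of tempeh: +51.0 g protein for $3.40 (total $5.35, still need 0.0 g).
Greedy by cheapest-per-g is optimal for a single linear constraint, so the minimum cost is $5.35.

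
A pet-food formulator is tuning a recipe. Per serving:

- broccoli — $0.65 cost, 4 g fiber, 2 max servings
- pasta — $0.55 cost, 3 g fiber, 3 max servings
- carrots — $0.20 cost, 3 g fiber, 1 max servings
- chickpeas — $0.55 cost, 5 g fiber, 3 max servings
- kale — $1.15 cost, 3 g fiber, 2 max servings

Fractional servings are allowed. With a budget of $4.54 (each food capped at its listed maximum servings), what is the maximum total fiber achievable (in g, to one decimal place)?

Fiber per dollar: carrots 15, chickpeas 9.091, broccoli 6.154, pasta 5.455, kale 2.609.
Take 1 serving of carrots: spends $0.20, +3.0 g fiber (running total 3.0 g).
Take 3 servings of chickpeas: spends $1.65, +15.0 g fiber (running total 18.0 g).
Take 2 servings of broccoli: spends $1.30, +8.0 g fiber (running total 26.0 g).
Take 2.527 servings of pasta: spends $1.39, +7.6 g fiber (running total 33.6 g).
Greedy by best ratio exhausts the cost allowance optimally: 33.6 g.

33.6 g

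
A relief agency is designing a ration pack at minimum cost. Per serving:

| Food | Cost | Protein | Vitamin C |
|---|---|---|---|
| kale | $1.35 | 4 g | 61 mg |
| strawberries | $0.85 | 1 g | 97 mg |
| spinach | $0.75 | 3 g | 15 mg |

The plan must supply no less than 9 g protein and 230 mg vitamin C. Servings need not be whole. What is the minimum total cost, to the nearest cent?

$3.46

This is a tiny linear program; its minimum lies at a vertex of the feasible set. List the vertices and price them.
kale only: max(9/4, 230/61) = 3.77 servings → $5.09.
strawberries only: max(9/1, 230/97) = 9 servings → $7.65.
spinach only: max(9/3, 230/15) = 15.33 servings → $11.50.
kale + strawberries with both tight: 1.966 servings and 1.135 servings → $3.62.
kale + spinach with both targets exact would need a negative amount; discard.
strawberries + spinach with both tight: 2.011 servings and 2.33 servings → $3.46.
So the least-cost plan costs $3.46.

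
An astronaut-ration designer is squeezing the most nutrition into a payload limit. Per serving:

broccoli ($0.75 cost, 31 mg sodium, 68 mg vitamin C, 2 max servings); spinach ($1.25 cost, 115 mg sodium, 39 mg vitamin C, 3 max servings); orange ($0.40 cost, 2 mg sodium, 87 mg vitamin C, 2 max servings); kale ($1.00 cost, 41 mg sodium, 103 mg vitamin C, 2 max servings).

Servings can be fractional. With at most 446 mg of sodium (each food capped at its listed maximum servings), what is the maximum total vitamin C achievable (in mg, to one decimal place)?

617.1 mg

Vitamin C per mg sodium: orange 43.5, kale 2.512, broccoli 2.194, spinach 0.3391.
Take 2 servings of orange: uses 4 mg sodium, +174.0 mg vitamin C (running total 174.0 mg).
Take 2 servings of kale: uses 82 mg sodium, +206.0 mg vitamin C (running total 380.0 mg).
Take 2 servings of broccoli: uses 62 mg sodium, +136.0 mg vitamin C (running total 516.0 mg).
Take 2.591 servings of spinach: uses 298 mg sodium, +101.1 mg vitamin C (running total 617.1 mg).
Greedy by best ratio exhausts the sodium allowance optimally: 617.1 mg.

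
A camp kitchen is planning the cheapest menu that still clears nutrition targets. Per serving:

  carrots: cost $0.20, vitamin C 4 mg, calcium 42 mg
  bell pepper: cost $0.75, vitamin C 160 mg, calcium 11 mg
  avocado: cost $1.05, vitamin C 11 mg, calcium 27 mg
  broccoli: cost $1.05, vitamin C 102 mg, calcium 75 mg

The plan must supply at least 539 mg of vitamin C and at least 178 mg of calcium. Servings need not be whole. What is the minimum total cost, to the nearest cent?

$3.14

At the optimum either one food covers both requirements or two foods hit both targets exactly; no other combination can be cheaper.
carrots only: max(539/4, 178/42) = 134.8 servings → $26.95.
bell pepper only: max(539/160, 178/11) = 16.18 servings → $12.14.
avocado only: max(539/11, 178/27) = 49 servings → $51.45.
broccoli only: max(539/102, 178/75) = 5.284 servings → $5.55.
carrots + bell pepper with both tight: 3.378 servings and 3.284 servings → $3.14.
carrots + avocado with both targets exact would need a negative amount; discard.
carrots + broccoli: the both-tight solution has a negative serving — not a feasible corner.
bell pepper + avocado with both tight: 3 servings and 5.371 servings → $7.89.
bell pepper + broccoli with both tight: 2.047 servings and 2.073 servings → $3.71.
avocado + broccoli: intersection lies outside the first quadrant.
So the least-cost plan costs $3.14.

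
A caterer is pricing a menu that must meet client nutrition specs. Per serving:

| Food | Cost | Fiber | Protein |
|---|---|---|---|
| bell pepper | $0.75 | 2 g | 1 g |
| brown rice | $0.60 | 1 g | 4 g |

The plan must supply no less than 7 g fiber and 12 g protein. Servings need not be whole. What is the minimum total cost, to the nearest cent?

$3.17

Check every corner: each single food scaled to meet both minima, and each pair solved so both constraints bind.
bell pepper only: max(7/2, 12/1) = 12 servings → $9.00.
brown rice only: max(7/1, 12/4) = 7 servings → $4.20.
bell pepper + brown rice with both tight: 2.286 servings and 2.429 servings → $3.17.
So the least-cost plan costs $3.17.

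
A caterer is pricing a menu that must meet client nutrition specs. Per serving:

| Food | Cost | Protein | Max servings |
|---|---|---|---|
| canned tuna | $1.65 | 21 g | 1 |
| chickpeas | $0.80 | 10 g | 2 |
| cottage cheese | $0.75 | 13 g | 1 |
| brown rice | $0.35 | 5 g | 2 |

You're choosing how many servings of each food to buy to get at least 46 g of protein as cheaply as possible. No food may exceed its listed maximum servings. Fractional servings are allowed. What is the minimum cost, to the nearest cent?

$3.26

Cost per g of protein: cottage cheese $0.0577, brown rice $0.0700, canned tuna $0.0786, chickpeas $0.0800.
Take 1 serving of cottage cheese: +13.0 g protein for $0.75 (total $0.75, still need 33.0 g).
Take 2 servings of brown rice: +10.0 g protein for $0.70 (total $1.45, still need 23.0 g).
Take 1 serving of canned tuna: +21.0 g protein for $1.65 (total $3.10, still need 2.0 g).
Take 0.2 servings of chickpeas: +2.0 g protein for $0.16 (total $3.26, still need 0.0 g).
Greedy by cheapest-per-g is optimal for a single linear constraint, so the minimum cost is $3.26.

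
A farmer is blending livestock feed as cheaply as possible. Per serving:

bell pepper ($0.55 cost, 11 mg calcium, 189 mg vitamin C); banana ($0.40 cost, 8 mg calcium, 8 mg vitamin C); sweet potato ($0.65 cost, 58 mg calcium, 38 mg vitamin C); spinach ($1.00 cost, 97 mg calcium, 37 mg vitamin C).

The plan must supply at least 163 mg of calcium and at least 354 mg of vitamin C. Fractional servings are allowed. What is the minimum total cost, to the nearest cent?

$2.37

A basic optimal solution has at most two foods positive. Try each food alone and each pair with both targets met exactly.
bell pepper only: max(163/11, 354/189) = 14.82 servings → $8.15.
banana only: max(163/8, 354/8) = 44.25 servings → $17.70.
sweet potato only: max(163/58, 354/38) = 9.316 servings → $6.06.
spinach only: max(163/97, 354/37) = 9.568 servings → $9.57.
bell pepper + banana with both tight: 1.073 servings and 18.9 servings → $8.15.
bell pepper + sweet potato with both tight: 1.36 servings and 2.552 servings → $2.41.
bell pepper + spinach with both tight: 1.579 servings and 1.501 servings → $2.37.
banana + sweet potato with both targets exact would need a negative amount; discard.
banana + spinach: the both-tight solution has a negative serving — not a feasible corner.
sweet potato + spinach with both targets exact would need a negative amount; discard.
The minimum over all feasible corners is $2.37.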